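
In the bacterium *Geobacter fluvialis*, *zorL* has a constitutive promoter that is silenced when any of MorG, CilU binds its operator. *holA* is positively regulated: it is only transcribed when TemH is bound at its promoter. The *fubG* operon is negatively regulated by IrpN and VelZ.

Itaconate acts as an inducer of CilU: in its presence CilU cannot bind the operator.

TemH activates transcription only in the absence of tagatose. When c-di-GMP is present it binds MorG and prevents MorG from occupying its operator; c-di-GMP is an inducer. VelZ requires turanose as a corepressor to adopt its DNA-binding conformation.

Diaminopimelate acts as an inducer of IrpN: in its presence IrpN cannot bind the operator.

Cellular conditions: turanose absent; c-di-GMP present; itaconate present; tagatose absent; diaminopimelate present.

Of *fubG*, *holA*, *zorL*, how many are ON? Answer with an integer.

Diaminopimelate is present, so IrpN is inactive.
Turanose is absent, so VelZ is inactive.
With no repressor bound, *fubG* is transcribed.
→ *fubG* is ON.
Tagatose is absent, so TemH is active.
No repressor is bound and TemH is active, so *holA* is transcribed.
→ *holA* is ON.
c-di-GMP is present, so MorG is inactive.
Itaconate is present, so CilU is inactive.
With no repressor bound, *zorL* is transcribed.
→ *zorL* is ON.
3 of the 3 genes are transcribed.

3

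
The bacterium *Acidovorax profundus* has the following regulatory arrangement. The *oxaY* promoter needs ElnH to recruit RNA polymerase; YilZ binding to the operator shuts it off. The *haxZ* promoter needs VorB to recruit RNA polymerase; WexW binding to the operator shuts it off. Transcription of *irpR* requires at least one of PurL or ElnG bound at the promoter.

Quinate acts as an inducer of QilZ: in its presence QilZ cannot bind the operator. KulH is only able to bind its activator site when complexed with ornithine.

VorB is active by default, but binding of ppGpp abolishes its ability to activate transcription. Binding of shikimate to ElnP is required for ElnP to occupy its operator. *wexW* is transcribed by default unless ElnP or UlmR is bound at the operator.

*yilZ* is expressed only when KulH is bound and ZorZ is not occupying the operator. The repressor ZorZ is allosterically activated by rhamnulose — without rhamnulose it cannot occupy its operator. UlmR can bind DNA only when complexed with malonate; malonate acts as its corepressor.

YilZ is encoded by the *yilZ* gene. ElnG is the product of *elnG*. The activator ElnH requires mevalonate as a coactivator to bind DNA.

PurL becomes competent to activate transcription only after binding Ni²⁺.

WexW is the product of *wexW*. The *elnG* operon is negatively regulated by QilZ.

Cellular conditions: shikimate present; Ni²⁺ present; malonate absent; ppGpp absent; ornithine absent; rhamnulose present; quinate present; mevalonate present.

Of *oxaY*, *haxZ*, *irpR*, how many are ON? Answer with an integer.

Mevalonate is present, so ElnH is active.
Rhamnulose is present, so ZorZ is active.
Ornithine is absent, so KulH is inactive.
With repressor ZorZ bound, *yilZ* is not transcribed.
So YilZ is not produced.
No repressor is bound and ElnH is active, so *oxaY* is transcribed.
→ *oxaY* is ON.
ppGpp is absent, so VorB is active.
Shikimate is present, so ElnP is active.
Malonate is absent, so UlmR is inactive.
With repressor ElnP bound, *wexW* is not transcribed.
So WexW is not produced.
No repressor is bound and VorB is active, so *haxZ* is transcribed.
→ *haxZ* is ON.
Ni²⁺ is present, so PurL is active.
Quinate is present, so QilZ is inactive.
With no repressor bound, *elnG* is transcribed.
So ElnG is produced and active.
Activator PurL is present, so *irpR* is transcribed.
→ *irpR* is ON.
3 of the 3 genes are transcribed.

3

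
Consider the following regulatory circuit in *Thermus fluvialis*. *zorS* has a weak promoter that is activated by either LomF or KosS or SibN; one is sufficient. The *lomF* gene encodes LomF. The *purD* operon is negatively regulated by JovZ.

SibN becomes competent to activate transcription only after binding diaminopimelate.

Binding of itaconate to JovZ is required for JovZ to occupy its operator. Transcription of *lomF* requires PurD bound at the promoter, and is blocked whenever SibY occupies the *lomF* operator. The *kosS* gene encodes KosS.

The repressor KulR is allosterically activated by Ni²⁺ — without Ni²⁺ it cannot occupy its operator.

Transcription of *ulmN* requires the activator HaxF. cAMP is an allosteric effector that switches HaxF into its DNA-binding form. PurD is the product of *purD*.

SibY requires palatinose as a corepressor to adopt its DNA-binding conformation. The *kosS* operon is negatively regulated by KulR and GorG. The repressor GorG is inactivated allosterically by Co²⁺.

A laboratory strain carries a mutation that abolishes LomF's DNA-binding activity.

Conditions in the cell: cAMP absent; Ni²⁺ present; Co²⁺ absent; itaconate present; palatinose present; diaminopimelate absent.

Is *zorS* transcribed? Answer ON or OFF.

OFF

LomF is non-functional in this strain, so it has no effect.
Ni²⁺ is present, so KulR is active.
Co²⁺ is absent, so GorG is active.
With repressor KulR bound, *kosS* is not transcribed.
So KosS is not produced.
Diaminopimelate is absent, so SibN is inactive.
No activator is available at the *zorS* promoter, so *zorS* is not transcribed.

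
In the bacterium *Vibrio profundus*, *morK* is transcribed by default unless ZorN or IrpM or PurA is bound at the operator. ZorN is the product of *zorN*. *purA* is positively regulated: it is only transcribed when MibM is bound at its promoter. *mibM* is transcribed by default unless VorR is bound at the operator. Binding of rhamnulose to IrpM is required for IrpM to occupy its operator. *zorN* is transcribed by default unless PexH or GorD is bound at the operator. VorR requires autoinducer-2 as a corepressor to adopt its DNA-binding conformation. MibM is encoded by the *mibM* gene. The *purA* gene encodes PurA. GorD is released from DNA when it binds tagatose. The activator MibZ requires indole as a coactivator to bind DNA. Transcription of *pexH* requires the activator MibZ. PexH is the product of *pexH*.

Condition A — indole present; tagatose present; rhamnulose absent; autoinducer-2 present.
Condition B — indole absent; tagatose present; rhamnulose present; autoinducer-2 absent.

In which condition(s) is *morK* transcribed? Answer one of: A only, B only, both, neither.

A only

Condition A:
Indole is present, so MibZ is active.
No repressor is bound and MibZ is active, so *pexH* is transcribed.
So PexH is produced and active.
Tagatose is present, so GorD is inactive.
With repressor PexH bound, *zorN* is not transcribed.
So ZorN is not produced.
Rhamnulose is absent, so IrpM is inactive.
Autoinducer-2 is present, so VorR is active.
With repressor VorR bound, *mibM* is not transcribed.
So MibM is not produced.
Required activator MibM is absent, so *purA* is not transcribed.
So PurA is not produced.
With no repressor bound, *morK* is transcribed.
→ *morK* is ON in A.
Condition B:
Indole is absent, so MibZ is inactive.
Required activator MibZ is absent, so *pexH* is not transcribed.
So PexH is not produced.
Tagatose is present, so GorD is inactive.
With no repressor bound, *zorN* is transcribed.
So ZorN is produced and active.
Rhamnulose is present, so IrpM is active.
Autoinducer-2 is absent, so VorR is inactive.
With no repressor bound, *mibM* is transcribed.
So MibM is produced and active.
No repressor is bound and MibM is active, so *purA* is transcribed.
So PurA is produced and active.
With repressor ZorN bound, *morK* is not transcribed.
→ *morK* is OFF in B.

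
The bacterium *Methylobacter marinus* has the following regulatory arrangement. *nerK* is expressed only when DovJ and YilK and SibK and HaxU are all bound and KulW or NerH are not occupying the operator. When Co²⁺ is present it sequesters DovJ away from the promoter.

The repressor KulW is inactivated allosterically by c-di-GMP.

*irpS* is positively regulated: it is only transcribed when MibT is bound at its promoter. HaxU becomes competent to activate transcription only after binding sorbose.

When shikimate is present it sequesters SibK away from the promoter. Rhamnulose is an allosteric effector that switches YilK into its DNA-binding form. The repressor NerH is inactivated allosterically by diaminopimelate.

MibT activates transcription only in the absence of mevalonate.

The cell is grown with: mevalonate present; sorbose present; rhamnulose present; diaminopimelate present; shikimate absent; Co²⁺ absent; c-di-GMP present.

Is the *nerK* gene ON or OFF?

c-di-GMP is present, so KulW is inactive.
Co²⁺ is absent, so DovJ is active.
Rhamnulose is present, so YilK is active.
Diaminopimelate is present, so NerH is inactive.
Shikimate is absent, so SibK is active.
Sorbose is present, so HaxU is active.
No repressor is bound and DovJ and YilK and SibK and HaxU are active, so *nerK* is transcribed.

ON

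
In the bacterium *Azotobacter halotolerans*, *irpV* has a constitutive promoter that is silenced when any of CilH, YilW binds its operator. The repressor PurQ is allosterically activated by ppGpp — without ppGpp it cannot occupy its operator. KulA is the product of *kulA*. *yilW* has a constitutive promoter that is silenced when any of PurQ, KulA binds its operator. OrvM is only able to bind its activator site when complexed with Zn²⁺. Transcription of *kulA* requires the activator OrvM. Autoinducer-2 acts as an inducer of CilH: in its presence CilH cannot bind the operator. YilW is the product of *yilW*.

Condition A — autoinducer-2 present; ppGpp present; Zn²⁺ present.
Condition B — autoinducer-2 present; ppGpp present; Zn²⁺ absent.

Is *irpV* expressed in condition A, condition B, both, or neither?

Condition A:
Autoinducer-2 is present, so CilH is inactive.
ppGpp is present, so PurQ is active.
Zn²⁺ is present, so OrvM is active.
No repressor is bound and OrvM is active, so *kulA* is transcribed.
So KulA is produced and active.
With repressor PurQ bound, *yilW* is not transcribed.
So YilW is not produced.
With no repressor bound, *irpV* is transcribed.
→ *irpV* is ON in A.
Condition B:
Autoinducer-2 is present, so CilH is inactive.
ppGpp is present, so PurQ is active.
Zn²⁺ is absent, so OrvM is inactive.
Required activator OrvM is absent, so *kulA* is not transcribed.
So KulA is not produced.
With repressor PurQ bound, *yilW* is not transcribed.
So YilW is not produced.
With no repressor bound, *irpV* is transcribed.
→ *irpV* is ON in B.

both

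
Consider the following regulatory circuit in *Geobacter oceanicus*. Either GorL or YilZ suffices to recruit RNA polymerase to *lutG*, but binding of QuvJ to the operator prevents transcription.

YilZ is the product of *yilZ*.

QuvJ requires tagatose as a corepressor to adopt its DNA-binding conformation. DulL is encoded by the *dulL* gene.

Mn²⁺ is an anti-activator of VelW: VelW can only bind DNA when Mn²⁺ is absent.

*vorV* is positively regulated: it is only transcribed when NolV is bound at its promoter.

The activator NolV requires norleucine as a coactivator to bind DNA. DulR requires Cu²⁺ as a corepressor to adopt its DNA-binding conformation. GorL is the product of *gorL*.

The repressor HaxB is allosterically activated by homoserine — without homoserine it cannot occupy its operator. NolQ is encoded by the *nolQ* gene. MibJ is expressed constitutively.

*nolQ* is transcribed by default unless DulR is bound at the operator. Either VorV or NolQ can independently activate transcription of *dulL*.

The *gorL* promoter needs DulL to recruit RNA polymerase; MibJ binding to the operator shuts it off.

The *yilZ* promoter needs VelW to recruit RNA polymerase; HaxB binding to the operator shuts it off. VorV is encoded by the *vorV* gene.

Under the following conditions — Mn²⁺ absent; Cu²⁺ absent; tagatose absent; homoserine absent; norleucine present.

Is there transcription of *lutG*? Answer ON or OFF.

ON

MibJ is produced constitutively and is active.
Norleucine is present, so NolV is active.
No repressor is bound and NolV is active, so *vorV* is transcribed.
So VorV is produced and active.
Cu²⁺ is absent, so DulR is inactive.
With no repressor bound, *nolQ* is transcribed.
So NolQ is produced and active.
Activator VorV is present, so *dulL* is transcribed.
So DulL is produced and active.
With repressor MibJ bound, *gorL* is not transcribed.
So GorL is not produced.
Tagatose is absent, so QuvJ is inactive.
Homoserine is absent, so HaxB is inactive.
Mn²⁺ is absent, so VelW is active.
No repressor is bound and VelW is active, so *yilZ* is transcribed.
So YilZ is produced and active.
Activator YilZ is present, so *lutG* is transcribed.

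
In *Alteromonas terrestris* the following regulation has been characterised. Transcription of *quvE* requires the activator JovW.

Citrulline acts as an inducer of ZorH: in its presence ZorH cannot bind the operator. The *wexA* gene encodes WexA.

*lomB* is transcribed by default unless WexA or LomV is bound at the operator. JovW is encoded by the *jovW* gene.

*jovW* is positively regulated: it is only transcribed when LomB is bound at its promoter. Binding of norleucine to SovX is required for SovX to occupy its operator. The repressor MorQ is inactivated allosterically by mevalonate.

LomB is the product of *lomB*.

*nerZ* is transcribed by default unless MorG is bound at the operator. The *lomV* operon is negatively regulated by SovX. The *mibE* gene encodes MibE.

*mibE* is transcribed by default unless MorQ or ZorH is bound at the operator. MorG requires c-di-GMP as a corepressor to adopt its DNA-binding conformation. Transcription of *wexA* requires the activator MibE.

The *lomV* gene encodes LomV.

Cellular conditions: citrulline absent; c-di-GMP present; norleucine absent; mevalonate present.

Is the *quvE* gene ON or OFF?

OFF

Mevalonate is present, so MorQ is inactive.
Citrulline is absent, so ZorH is active.
With repressor ZorH bound, *mibE* is not transcribed.
So MibE is not produced.
Required activator MibE is absent, so *wexA* is not transcribed.
So WexA is not produced.
Norleucine is absent, so SovX is inactive.
With no repressor bound, *lomV* is transcribed.
So LomV is produced and active.
With repressor LomV bound, *lomB* is not transcribed.
So LomB is not produced.
Required activator LomB is absent, so *jovW* is not transcribed.
So JovW is not produced.
Required activator JovW is absent, so *quvE* is not transcribed.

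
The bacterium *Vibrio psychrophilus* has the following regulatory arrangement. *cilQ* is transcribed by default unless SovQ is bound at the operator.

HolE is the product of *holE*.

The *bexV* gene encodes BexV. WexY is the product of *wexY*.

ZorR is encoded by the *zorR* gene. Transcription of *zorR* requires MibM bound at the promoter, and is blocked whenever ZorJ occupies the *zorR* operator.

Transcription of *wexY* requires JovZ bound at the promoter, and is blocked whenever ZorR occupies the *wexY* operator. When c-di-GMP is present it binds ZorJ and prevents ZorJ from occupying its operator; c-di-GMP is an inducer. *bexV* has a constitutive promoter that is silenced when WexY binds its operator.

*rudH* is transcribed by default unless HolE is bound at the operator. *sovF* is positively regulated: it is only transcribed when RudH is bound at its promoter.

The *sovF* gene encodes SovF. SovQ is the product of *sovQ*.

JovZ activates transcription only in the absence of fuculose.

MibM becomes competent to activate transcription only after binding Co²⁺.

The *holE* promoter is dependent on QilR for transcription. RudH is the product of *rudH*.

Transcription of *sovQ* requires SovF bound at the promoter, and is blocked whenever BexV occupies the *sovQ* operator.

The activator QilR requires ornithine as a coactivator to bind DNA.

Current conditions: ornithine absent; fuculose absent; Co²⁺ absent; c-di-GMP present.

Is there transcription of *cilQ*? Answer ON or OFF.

OFF

Ornithine is absent, so QilR is inactive.
Required activator QilR is absent, so *holE* is not transcribed.
So HolE is not produced.
With no repressor bound, *rudH* is transcribed.
So RudH is produced and active.
No repressor is bound and RudH is active, so *sovF* is transcribed.
So SovF is produced and active.
Fuculose is absent, so JovZ is active.
c-di-GMP is present, so ZorJ is inactive.
Co²⁺ is absent, so MibM is inactive.
Required activator MibM is absent, so *zorR* is not transcribed.
So ZorR is not produced.
No repressor is bound and JovZ is active, so *wexY* is transcribed.
So WexY is produced and active.
With repressor WexY bound, *bexV* is not transcribed.
So BexV is not produced.
No repressor is bound and SovF is active, so *sovQ* is transcribed.
So SovQ is produced and active.
With repressor SovQ bound, *cilQ* is not transcribed.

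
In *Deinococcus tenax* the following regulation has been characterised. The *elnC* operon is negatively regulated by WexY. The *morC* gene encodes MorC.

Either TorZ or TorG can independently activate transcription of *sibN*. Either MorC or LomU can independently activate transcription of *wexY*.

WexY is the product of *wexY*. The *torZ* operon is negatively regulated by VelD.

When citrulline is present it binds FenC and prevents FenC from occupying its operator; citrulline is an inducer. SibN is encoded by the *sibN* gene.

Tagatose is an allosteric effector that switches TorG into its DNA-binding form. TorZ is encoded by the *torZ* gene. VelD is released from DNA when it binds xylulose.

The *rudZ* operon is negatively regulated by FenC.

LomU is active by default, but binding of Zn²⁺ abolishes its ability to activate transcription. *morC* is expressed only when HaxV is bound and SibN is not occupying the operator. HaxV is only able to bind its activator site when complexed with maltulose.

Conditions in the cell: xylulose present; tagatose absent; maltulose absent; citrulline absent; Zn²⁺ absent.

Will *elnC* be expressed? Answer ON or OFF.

Xylulose is present, so VelD is inactive.
With no repressor bound, *torZ* is transcribed.
So TorZ is produced and active.
Tagatose is absent, so TorG is inactive.
Activator TorZ is present, so *sibN* is transcribed.
So SibN is produced and active.
Maltulose is absent, so HaxV is inactive.
With repressor SibN bound, *morC* is not transcribed.
So MorC is not produced.
Zn²⁺ is absent, so LomU is active.
Activator LomU is present, so *wexY* is transcribed.
So WexY is produced and active.
With repressor WexY bound, *elnC* is not transcribed.

OFF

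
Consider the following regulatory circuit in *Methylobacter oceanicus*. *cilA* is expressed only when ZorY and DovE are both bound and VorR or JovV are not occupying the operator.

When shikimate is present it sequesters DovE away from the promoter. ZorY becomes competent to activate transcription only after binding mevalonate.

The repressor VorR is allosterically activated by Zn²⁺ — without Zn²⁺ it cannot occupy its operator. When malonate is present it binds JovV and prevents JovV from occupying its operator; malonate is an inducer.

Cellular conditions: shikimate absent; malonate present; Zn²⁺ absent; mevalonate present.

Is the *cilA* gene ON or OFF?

Zn²⁺ is absent, so VorR is inactive.
Mevalonate is present, so ZorY is active.
Malonate is present, so JovV is inactive.
Shikimate is absent, so DovE is active.
No repressor is bound and ZorY and DovE are active, so *cilA* is transcribed.

ON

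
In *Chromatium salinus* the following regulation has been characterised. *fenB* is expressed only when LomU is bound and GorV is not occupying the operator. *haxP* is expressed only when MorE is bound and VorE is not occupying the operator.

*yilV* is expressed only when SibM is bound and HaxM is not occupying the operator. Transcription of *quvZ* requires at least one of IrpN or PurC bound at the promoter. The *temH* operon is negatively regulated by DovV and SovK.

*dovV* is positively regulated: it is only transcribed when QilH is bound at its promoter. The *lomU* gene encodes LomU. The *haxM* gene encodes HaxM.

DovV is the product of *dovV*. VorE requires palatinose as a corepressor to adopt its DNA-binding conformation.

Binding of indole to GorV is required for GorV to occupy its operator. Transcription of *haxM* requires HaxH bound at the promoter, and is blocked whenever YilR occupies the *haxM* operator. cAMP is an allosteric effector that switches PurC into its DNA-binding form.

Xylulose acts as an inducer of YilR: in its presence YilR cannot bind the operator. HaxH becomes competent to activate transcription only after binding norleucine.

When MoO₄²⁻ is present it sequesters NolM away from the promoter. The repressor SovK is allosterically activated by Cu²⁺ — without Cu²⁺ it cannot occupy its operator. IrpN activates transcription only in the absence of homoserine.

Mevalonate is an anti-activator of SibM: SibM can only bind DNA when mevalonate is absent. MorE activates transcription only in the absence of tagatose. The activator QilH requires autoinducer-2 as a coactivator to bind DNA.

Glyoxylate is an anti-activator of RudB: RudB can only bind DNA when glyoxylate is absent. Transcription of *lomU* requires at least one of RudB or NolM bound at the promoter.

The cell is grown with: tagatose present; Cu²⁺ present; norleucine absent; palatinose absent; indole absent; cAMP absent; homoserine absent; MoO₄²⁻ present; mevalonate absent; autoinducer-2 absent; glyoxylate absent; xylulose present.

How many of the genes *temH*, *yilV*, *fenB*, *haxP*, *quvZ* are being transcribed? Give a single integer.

3

Autoinducer-2 is absent, so QilH is inactive.
Required activator QilH is absent, so *dovV* is not transcribed.
So DovV is not produced.
Cu²⁺ is present, so SovK is active.
With repressor SovK bound, *temH* is not transcribed.
→ *temH* is OFF.
Xylulose is present, so YilR is inactive.
Norleucine is absent, so HaxH is inactive.
Required activator HaxH is absent, so *haxM* is not transcribed.
So HaxM is not produced.
Mevalonate is absent, so SibM is active.
No repressor is bound and SibM is active, so *yilV* is transcribed.
→ *yilV* is ON.
Indole is absent, so GorV is inactive.
Glyoxylate is absent, so RudB is active.
MoO₄²⁻ is present, so NolM is inactive.
Activator RudB is present, so *lomU* is transcribed.
So LomU is produced and active.
No repressor is bound and LomU is active, so *fenB* is transcribed.
→ *fenB* is ON.
Palatinose is absent, so VorE is inactive.
Tagatose is present, so MorE is inactive.
Required activator MorE is absent, so *haxP* is not transcribed.
→ *haxP* is OFF.
Homoserine is absent, so IrpN is active.
cAMP is absent, so PurC is inactive.
Activator IrpN is present, so *quvZ* is transcribed.
→ *quvZ* is ON.
3 of the 5 genes are transcribed.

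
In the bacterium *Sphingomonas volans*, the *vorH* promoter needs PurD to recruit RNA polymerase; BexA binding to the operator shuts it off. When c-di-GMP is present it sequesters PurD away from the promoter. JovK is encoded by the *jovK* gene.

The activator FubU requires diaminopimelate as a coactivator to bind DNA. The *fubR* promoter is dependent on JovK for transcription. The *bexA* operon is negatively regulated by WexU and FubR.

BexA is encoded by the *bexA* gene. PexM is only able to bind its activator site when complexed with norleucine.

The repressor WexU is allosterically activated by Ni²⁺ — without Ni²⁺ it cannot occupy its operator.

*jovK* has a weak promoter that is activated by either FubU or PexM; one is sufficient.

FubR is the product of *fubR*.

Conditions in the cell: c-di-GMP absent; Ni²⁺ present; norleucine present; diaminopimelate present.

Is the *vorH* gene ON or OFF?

ON

c-di-GMP is absent, so PurD is active.
Ni²⁺ is present, so WexU is active.
Diaminopimelate is present, so FubU is active.
Norleucine is present, so PexM is active.
Activator FubU is present, so *jovK* is transcribed.
So JovK is produced and active.
No repressor is bound and JovK is active, so *fubR* is transcribed.
So FubR is produced and active.
With repressor WexU bound, *bexA* is not transcribed.
So BexA is not produced.
No repressor is bound and PurD is active, so *vorH* is transcribed.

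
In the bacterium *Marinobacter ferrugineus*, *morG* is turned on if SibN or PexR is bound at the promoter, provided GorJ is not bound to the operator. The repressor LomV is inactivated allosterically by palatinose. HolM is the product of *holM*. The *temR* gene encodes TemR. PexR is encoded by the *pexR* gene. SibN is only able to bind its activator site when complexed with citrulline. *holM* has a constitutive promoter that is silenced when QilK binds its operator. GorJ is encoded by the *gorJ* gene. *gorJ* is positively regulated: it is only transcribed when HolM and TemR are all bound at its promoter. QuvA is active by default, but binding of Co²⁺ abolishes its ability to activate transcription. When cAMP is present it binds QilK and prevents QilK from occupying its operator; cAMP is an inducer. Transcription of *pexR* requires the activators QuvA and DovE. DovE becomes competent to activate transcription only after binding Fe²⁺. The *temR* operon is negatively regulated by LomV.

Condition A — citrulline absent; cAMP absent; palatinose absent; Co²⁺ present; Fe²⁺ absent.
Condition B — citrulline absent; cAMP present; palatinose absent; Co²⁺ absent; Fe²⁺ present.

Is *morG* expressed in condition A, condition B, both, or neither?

Condition A:
Citrulline is absent, so SibN is inactive.
cAMP is absent, so QilK is active.
With repressor QilK bound, *holM* is not transcribed.
So HolM is not produced.
Palatinose is absent, so LomV is active.
With repressor LomV bound, *temR* is not transcribed.
So TemR is not produced.
Required activator HolM is absent, so *gorJ* is not transcribed.
So GorJ is not produced.
Co²⁺ is present, so QuvA is inactive.
Fe²⁺ is absent, so DovE is inactive.
Required activator QuvA is absent, so *pexR* is not transcribed.
So PexR is not produced.
No activator is available at the *morG* promoter, so *morG* is not transcribed.
→ *morG* is OFF in A.
Condition B:
Citrulline is absent, so SibN is inactive.
cAMP is present, so QilK is inactive.
With no repressor bound, *holM* is transcribed.
So HolM is produced and active.
Palatinose is absent, so LomV is active.
With repressor LomV bound, *temR* is not transcribed.
So TemR is not produced.
Required activator TemR is absent, so *gorJ* is not transcribed.
So GorJ is not produced.
Co²⁺ is absent, so QuvA is active.
Fe²⁺ is present, so DovE is active.
No repressor is bound and QuvA and DovE are active, so *pexR* is transcribed.
So PexR is produced and active.
Activator PexR is present, so *morG* is transcribed.
→ *morG* is ON in B.

B only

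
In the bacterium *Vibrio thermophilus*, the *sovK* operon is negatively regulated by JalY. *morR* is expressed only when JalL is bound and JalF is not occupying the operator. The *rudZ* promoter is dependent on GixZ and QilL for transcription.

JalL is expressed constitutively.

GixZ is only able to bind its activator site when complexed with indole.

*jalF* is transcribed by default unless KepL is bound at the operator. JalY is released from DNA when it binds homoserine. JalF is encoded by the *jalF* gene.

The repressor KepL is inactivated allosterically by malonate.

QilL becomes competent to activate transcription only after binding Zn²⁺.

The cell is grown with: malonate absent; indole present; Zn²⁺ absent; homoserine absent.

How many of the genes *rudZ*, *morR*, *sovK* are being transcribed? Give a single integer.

1

Indole is present, so GixZ is active.
Zn²⁺ is absent, so QilL is inactive.
Required activator QilL is absent, so *rudZ* is not transcribed.
→ *rudZ* is OFF.
Malonate is absent, so KepL is active.
With repressor KepL bound, *jalF* is not transcribed.
So JalF is not produced.
JalL is produced constitutively and is active.
No repressor is bound and JalL is active, so *morR* is transcribed.
→ *morR* is ON.
Homoserine is absent, so JalY is active.
With repressor JalY bound, *sovK* is not transcribed.
→ *sovK* is OFF.
1 of the 3 genes is transcribed.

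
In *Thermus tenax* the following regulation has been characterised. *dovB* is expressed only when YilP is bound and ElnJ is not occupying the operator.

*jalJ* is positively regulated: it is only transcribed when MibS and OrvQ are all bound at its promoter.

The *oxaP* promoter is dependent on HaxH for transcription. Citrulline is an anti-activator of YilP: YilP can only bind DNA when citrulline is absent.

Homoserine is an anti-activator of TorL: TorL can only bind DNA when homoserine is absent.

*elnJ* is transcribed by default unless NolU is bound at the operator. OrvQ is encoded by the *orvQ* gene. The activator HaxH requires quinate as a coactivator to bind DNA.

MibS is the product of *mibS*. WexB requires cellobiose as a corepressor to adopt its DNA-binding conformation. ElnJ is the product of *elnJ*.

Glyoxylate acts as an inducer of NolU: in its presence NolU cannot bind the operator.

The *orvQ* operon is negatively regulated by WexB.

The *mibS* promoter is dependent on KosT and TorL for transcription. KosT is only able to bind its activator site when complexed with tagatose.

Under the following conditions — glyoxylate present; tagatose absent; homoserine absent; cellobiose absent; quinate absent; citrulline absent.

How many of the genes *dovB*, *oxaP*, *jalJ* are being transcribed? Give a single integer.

Glyoxylate is present, so NolU is inactive.
With no repressor bound, *elnJ* is transcribed.
So ElnJ is produced and active.
Citrulline is absent, so YilP is active.
With repressor ElnJ bound, *dovB* is not transcribed.
→ *dovB* is OFF.
Quinate is absent, so HaxH is inactive.
Required activator HaxH is absent, so *oxaP* is not transcribed.
→ *oxaP* is OFF.
Tagatose is absent, so KosT is inactive.
Homoserine is absent, so TorL is active.
Required activator KosT is absent, so *mibS* is not transcribed.
So MibS is not produced.
Cellobiose is absent, so WexB is inactive.
With no repressor bound, *orvQ* is transcribed.
So OrvQ is produced and active.
Required activator MibS is absent, so *jalJ* is not transcribed.
→ *jalJ* is OFF.
0 of the 3 genes are transcribed.

0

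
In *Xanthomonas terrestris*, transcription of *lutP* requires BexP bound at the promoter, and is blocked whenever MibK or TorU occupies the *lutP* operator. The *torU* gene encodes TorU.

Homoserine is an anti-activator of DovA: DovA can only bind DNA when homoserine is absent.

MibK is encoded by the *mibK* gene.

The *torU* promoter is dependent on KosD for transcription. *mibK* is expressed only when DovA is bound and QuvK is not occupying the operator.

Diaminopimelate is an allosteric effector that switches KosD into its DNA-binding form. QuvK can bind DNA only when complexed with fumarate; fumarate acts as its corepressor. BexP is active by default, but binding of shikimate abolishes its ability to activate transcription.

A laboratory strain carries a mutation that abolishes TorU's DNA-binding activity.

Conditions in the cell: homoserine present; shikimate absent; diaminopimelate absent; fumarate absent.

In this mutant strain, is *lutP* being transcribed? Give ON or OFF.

ON

Shikimate is absent, so BexP is active.
Fumarate is absent, so QuvK is inactive.
Homoserine is present, so DovA is inactive.
Required activator DovA is absent, so *mibK* is not transcribed.
So MibK is not produced.
TorU is non-functional in this strain, so it has no effect.
No repressor is bound and BexP is active, so *lutP* is transcribed.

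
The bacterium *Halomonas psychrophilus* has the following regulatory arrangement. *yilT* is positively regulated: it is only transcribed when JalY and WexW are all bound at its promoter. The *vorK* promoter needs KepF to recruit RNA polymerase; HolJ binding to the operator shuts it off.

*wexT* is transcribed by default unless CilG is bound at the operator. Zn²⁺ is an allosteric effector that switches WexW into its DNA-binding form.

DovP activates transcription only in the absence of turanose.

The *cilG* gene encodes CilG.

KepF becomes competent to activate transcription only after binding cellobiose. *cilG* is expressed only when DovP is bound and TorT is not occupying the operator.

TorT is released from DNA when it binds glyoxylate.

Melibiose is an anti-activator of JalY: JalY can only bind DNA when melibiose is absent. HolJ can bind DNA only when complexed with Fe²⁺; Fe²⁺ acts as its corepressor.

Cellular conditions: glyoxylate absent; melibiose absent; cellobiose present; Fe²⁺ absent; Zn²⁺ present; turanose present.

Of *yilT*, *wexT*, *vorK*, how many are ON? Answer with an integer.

3

Melibiose is absent, so JalY is active.
Zn²⁺ is present, so WexW is active.
No repressor is bound and JalY and WexW are active, so *yilT* is transcribed.
→ *yilT* is ON.
Turanose is present, so DovP is inactive.
Glyoxylate is absent, so TorT is active.
With repressor TorT bound, *cilG* is not transcribed.
So CilG is not produced.
With no repressor bound, *wexT* is transcribed.
→ *wexT* is ON.
Cellobiose is present, so KepF is active.
Fe²⁺ is absent, so HolJ is inactive.
No repressor is bound and KepF is active, so *vorK* is transcribed.
→ *vorK* is ON.
3 of the 3 genes are transcribed.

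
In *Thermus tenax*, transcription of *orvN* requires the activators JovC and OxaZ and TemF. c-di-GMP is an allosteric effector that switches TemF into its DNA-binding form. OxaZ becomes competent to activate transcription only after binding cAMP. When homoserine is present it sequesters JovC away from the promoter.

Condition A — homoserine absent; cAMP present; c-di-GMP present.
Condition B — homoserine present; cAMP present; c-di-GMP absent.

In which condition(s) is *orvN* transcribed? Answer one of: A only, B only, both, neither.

A only

Condition A:
Homoserine is absent, so JovC is active.
cAMP is present, so OxaZ is active.
c-di-GMP is present, so TemF is active.
No repressor is bound and JovC and OxaZ and TemF are active, so *orvN* is transcribed.
→ *orvN* is ON in A.
Condition B:
Homoserine is present, so JovC is inactive.
cAMP is present, so OxaZ is active.
c-di-GMP is absent, so TemF is inactive.
Required activator JovC is absent, so *orvN* is not transcribed.
→ *orvN* is OFF in B.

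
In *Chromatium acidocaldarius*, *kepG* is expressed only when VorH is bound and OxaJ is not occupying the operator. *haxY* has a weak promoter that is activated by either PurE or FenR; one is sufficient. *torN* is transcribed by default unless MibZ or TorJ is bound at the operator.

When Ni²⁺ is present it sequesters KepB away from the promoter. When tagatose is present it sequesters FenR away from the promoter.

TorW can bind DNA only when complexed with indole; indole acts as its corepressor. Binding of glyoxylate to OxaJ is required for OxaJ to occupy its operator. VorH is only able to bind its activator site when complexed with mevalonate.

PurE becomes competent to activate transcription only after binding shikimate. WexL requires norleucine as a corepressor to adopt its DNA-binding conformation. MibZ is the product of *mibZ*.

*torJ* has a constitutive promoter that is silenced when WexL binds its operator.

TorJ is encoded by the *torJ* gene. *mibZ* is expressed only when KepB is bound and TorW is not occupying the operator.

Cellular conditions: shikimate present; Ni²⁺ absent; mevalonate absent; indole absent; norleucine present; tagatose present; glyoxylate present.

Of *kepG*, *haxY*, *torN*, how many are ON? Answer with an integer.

Mevalonate is absent, so VorH is inactive.
Glyoxylate is present, so OxaJ is active.
With repressor OxaJ bound, *kepG* is not transcribed.
→ *kepG* is OFF.
Shikimate is present, so PurE is active.
Tagatose is present, so FenR is inactive.
Activator PurE is present, so *haxY* is transcribed.
→ *haxY* is ON.
Indole is absent, so TorW is inactive.
Ni²⁺ is absent, so KepB is active.
No repressor is bound and KepB is active, so *mibZ* is transcribed.
So MibZ is produced and active.
Norleucine is present, so WexL is active.
With repressor WexL bound, *torJ* is not transcribed.
So TorJ is not produced.
With repressor MibZ bound, *torN* is not transcribed.
→ *torN* is OFF.
1 of the 3 genes is transcribed.

1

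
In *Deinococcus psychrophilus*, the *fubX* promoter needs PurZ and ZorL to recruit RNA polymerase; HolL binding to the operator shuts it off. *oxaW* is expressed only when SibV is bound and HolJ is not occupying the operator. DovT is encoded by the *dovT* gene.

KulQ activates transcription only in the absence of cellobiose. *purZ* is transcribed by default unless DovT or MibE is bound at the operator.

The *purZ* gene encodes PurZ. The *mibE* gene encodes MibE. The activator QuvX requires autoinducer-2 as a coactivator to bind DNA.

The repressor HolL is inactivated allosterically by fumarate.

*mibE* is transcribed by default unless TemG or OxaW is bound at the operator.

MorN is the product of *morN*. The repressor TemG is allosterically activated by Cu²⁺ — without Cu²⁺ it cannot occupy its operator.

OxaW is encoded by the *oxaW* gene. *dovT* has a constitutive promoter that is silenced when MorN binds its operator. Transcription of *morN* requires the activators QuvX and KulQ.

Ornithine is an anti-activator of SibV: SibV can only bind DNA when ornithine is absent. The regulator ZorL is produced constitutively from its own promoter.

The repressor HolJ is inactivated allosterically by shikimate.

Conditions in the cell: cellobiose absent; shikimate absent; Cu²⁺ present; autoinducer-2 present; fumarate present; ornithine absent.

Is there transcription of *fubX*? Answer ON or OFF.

ON

Fumarate is present, so HolL is inactive.
Autoinducer-2 is present, so QuvX is active.
Cellobiose is absent, so KulQ is active.
No repressor is bound and QuvX and KulQ are active, so *morN* is transcribed.
So MorN is produced and active.
With repressor MorN bound, *dovT* is not transcribed.
So DovT is not produced.
Cu²⁺ is present, so TemG is active.
Ornithine is absent, so SibV is active.
Shikimate is absent, so HolJ is active.
With repressor HolJ bound, *oxaW* is not transcribed.
So OxaW is not produced.
With repressor TemG bound, *mibE* is not transcribed.
So MibE is not produced.
With no repressor bound, *purZ* is transcribed.
So PurZ is produced and active.
ZorL is produced constitutively and is active.
No repressor is bound and PurZ and ZorL are active, so *fubX* is transcribed.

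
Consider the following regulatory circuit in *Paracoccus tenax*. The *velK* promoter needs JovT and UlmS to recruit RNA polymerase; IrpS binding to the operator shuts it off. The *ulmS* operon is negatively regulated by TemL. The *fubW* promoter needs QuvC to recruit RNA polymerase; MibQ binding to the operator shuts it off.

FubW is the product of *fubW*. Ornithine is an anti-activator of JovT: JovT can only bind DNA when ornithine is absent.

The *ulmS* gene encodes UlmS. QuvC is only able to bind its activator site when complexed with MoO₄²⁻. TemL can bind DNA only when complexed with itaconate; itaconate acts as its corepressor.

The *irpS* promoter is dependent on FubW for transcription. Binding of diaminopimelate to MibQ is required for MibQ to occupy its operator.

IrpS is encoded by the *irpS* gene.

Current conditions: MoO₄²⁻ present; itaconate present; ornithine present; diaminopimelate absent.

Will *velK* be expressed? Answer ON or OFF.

OFF

MoO₄²⁻ is present, so QuvC is active.
Diaminopimelate is absent, so MibQ is inactive.
No repressor is bound and QuvC is active, so *fubW* is transcribed.
So FubW is produced and active.
No repressor is bound and FubW is active, so *irpS* is transcribed.
So IrpS is produced and active.
Ornithine is present, so JovT is inactive.
Itaconate is present, so TemL is active.
With repressor TemL bound, *ulmS* is not transcribed.
So UlmS is not produced.
With repressor IrpS bound, *velK* is not transcribed.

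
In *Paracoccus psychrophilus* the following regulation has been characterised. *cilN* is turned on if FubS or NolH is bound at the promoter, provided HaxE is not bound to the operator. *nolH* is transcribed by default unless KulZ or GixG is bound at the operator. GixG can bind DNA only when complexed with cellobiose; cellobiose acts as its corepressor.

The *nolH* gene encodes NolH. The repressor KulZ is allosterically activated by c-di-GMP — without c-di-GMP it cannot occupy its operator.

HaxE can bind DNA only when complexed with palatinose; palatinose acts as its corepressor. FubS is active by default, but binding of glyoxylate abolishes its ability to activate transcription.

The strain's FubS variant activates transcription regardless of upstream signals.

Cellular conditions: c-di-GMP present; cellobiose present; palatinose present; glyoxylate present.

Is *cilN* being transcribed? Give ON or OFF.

OFF

FubS is constitutively active in this strain.
c-di-GMP is present, so KulZ is active.
Cellobiose is present, so GixG is active.
With repressor KulZ bound, *nolH* is not transcribed.
So NolH is not produced.
Palatinose is present, so HaxE is active.
With repressor HaxE bound, *cilN* is not transcribed.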